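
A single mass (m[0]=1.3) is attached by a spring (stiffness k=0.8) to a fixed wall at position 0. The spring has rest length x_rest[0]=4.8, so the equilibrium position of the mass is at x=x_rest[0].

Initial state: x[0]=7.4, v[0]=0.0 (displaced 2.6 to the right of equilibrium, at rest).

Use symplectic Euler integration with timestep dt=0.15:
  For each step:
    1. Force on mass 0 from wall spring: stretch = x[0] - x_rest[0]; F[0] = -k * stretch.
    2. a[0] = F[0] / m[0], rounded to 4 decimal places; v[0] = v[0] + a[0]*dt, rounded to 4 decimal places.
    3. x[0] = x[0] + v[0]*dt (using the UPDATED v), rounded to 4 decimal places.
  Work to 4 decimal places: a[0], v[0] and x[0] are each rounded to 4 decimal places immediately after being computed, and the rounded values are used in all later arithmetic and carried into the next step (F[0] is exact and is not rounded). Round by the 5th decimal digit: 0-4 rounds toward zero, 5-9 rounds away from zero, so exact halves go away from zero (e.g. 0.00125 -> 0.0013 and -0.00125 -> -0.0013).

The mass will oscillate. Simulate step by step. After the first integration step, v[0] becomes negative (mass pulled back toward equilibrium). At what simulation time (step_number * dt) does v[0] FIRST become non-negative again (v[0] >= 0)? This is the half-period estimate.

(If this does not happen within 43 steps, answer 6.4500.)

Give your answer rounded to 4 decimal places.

Step 0: x=[7.4000] v=[0.0000]
Step 1: x=[7.3640] v=[-0.2400]
Step 2: x=[7.2925] v=[-0.4767]
Step 3: x=[7.1865] v=[-0.7068]
Step 4: x=[7.0474] v=[-0.9271]
Step 5: x=[6.8772] v=[-1.1346]
Step 6: x=[6.6783] v=[-1.3263]
Step 7: x=[6.4533] v=[-1.4997]
Step 8: x=[6.2055] v=[-1.6523]
Step 9: x=[5.9382] v=[-1.7820]
Step 10: x=[5.6551] v=[-1.8871]
Step 11: x=[5.3602] v=[-1.9660]
Step 12: x=[5.0575] v=[-2.0177]
Step 13: x=[4.7513] v=[-2.0415]
Step 14: x=[4.4458] v=[-2.0370]
Step 15: x=[4.1452] v=[-2.0043]
Step 16: x=[3.8536] v=[-1.9439]
Step 17: x=[3.5751] v=[-1.8565]
Step 18: x=[3.3136] v=[-1.7434]
Step 19: x=[3.0727] v=[-1.6062]
Step 20: x=[2.8557] v=[-1.4468]
Step 21: x=[2.6656] v=[-1.2673]
Step 22: x=[2.5051] v=[-1.0703]
Step 23: x=[2.3763] v=[-0.8585]
Step 24: x=[2.2811] v=[-0.6348]
Step 25: x=[2.2208] v=[-0.4023]
Step 26: x=[2.1962] v=[-0.1642]
Step 27: x=[2.2076] v=[0.0761]
First v>=0 after going negative at step 27, time=4.0500

Answer: 4.0500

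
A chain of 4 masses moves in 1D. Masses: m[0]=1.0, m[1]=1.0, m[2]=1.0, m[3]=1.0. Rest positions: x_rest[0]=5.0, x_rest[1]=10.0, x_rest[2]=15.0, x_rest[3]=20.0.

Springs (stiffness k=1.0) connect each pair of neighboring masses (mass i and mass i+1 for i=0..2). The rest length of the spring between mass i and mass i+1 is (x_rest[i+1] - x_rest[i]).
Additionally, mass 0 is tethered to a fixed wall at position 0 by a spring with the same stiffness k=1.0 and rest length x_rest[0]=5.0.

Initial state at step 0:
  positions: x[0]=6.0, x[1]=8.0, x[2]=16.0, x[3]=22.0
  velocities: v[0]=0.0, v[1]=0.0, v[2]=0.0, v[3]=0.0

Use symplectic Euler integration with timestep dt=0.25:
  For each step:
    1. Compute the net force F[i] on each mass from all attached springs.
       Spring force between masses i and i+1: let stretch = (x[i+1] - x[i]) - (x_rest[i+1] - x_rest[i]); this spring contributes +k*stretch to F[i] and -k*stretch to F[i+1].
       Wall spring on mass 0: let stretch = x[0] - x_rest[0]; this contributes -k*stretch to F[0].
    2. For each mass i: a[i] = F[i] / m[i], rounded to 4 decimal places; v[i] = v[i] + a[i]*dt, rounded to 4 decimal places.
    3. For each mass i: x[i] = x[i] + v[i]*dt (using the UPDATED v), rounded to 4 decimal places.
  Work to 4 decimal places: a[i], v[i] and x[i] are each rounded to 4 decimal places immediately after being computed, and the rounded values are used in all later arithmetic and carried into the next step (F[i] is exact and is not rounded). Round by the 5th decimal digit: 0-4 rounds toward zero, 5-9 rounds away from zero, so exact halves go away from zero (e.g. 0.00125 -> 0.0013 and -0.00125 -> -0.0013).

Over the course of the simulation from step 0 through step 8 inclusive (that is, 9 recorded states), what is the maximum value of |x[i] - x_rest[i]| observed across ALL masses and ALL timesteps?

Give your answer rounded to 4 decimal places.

Step 0: x=[6.0000 8.0000 16.0000 22.0000] v=[0.0000 0.0000 0.0000 0.0000]
Step 1: x=[5.7500 8.3750 15.8750 21.9375] v=[-1.0000 1.5000 -0.5000 -0.2500]
Step 2: x=[5.3047 9.0547 15.6602 21.8086] v=[-1.7813 2.7188 -0.8594 -0.5156]
Step 3: x=[4.7622 9.9129 15.4168 21.6079] v=[-2.1700 3.4327 -0.9737 -0.8027]
Step 4: x=[4.2440 10.7932 15.2163 21.3328] v=[-2.0729 3.5210 -0.8019 -1.1005]
Step 5: x=[3.8699 11.5406 15.1217 20.9879] v=[-1.4966 2.9895 -0.3786 -1.3796]
Step 6: x=[3.7333 12.0324 15.1699 20.5889] v=[-0.5464 1.9671 0.1927 -1.5962]
Step 7: x=[3.8821 12.2016 15.3607 20.1637] v=[0.5951 0.6767 0.7631 -1.7010]
Step 8: x=[4.3082 12.0483 15.6542 19.7508] v=[1.7045 -0.6134 1.1741 -1.6518]
Max displacement = 2.2016

Answer: 2.2016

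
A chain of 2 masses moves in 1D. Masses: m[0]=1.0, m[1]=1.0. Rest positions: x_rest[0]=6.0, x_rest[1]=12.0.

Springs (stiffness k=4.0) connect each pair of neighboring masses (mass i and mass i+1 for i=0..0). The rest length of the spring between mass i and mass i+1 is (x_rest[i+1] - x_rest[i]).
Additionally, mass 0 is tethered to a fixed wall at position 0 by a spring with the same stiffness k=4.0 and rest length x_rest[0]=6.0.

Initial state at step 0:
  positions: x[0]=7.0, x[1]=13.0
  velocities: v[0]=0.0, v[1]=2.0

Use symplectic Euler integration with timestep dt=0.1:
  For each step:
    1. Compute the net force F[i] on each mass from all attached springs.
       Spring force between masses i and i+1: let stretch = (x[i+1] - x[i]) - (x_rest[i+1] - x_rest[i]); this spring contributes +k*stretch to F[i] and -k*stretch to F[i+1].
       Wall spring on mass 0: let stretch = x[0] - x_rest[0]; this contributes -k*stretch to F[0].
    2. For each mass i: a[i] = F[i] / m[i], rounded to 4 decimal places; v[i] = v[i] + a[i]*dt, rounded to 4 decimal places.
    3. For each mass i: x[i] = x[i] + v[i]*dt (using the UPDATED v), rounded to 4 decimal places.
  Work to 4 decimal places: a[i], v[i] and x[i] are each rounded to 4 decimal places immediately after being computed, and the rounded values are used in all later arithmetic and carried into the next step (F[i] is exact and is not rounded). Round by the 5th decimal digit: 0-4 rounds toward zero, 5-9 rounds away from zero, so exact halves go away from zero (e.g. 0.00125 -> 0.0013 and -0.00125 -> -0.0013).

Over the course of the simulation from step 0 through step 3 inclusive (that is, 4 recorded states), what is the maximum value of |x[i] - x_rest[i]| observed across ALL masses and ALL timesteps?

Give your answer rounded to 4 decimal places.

Answer: 1.5608

Derivation:
Step 0: x=[7.0000 13.0000] v=[0.0000 2.0000]
Step 1: x=[6.9600 13.2000] v=[-0.4000 2.0000]
Step 2: x=[6.8912 13.3904] v=[-0.6880 1.9040]
Step 3: x=[6.8067 13.5608] v=[-0.8448 1.7043]
Max displacement = 1.5608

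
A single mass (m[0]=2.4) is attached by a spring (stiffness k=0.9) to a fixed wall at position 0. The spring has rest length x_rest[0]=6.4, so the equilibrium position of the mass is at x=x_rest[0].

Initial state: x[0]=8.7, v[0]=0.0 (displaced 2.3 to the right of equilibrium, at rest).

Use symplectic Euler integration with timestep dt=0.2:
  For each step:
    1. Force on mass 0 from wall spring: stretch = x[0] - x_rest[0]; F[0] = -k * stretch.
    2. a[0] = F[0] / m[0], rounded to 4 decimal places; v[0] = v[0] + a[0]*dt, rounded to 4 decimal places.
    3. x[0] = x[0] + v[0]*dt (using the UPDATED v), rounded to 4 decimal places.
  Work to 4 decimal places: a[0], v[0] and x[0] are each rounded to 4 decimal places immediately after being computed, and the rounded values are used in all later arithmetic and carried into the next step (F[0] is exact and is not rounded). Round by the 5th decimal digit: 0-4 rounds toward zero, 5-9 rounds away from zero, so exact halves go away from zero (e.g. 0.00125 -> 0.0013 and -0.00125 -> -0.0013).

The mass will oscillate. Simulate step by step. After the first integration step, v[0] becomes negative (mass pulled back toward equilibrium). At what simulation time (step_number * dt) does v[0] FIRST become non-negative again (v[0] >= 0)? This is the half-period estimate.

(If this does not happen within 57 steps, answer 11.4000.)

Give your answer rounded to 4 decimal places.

Answer: 5.2000

Derivation:
Step 0: x=[8.7000] v=[0.0000]
Step 1: x=[8.6655] v=[-0.1725]
Step 2: x=[8.5970] v=[-0.3424]
Step 3: x=[8.4956] v=[-0.5072]
Step 4: x=[8.3627] v=[-0.6644]
Step 5: x=[8.2004] v=[-0.8116]
Step 6: x=[8.0111] v=[-0.9466]
Step 7: x=[7.7976] v=[-1.0674]
Step 8: x=[7.5632] v=[-1.1722]
Step 9: x=[7.3113] v=[-1.2594]
Step 10: x=[7.0458] v=[-1.3277]
Step 11: x=[6.7706] v=[-1.3761]
Step 12: x=[6.4898] v=[-1.4039]
Step 13: x=[6.2077] v=[-1.4106]
Step 14: x=[5.9285] v=[-1.3962]
Step 15: x=[5.6563] v=[-1.3608]
Step 16: x=[5.3953] v=[-1.3050]
Step 17: x=[5.1494] v=[-1.2296]
Step 18: x=[4.9222] v=[-1.1358]
Step 19: x=[4.7172] v=[-1.0250]
Step 20: x=[4.5374] v=[-0.8988]
Step 21: x=[4.3856] v=[-0.7591]
Step 22: x=[4.2640] v=[-0.6080]
Step 23: x=[4.1744] v=[-0.4478]
Step 24: x=[4.1182] v=[-0.2809]
Step 25: x=[4.0962] v=[-0.1098]
Step 26: x=[4.1088] v=[0.0630]
First v>=0 after going negative at step 26, time=5.2000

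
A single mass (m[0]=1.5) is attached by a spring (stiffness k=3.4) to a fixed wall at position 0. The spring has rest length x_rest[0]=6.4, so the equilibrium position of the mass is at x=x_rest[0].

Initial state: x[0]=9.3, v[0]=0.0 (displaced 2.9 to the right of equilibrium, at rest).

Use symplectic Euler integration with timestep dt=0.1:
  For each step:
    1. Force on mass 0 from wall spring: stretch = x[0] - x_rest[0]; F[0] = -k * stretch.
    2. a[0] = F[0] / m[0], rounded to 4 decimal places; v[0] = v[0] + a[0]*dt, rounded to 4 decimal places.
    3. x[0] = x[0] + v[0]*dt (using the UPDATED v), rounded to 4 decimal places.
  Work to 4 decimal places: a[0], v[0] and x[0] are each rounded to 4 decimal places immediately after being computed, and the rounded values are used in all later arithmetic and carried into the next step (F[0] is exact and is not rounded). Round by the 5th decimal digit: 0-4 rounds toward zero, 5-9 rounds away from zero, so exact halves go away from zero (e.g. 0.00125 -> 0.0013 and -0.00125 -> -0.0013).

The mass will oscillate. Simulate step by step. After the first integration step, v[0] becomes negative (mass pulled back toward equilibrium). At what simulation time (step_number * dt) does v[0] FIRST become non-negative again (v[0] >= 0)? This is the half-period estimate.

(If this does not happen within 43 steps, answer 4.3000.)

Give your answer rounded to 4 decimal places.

Step 0: x=[9.3000] v=[0.0000]
Step 1: x=[9.2343] v=[-0.6573]
Step 2: x=[9.1043] v=[-1.2997]
Step 3: x=[8.9130] v=[-1.9127]
Step 4: x=[8.6648] v=[-2.4823]
Step 5: x=[8.3652] v=[-2.9957]
Step 6: x=[8.0211] v=[-3.4412]
Step 7: x=[7.6402] v=[-3.8087]
Step 8: x=[7.2312] v=[-4.0898]
Step 9: x=[6.8034] v=[-4.2782]
Step 10: x=[6.3664] v=[-4.3696]
Step 11: x=[5.9302] v=[-4.3620]
Step 12: x=[5.5047] v=[-4.2555]
Step 13: x=[5.0994] v=[-4.0526]
Step 14: x=[4.7236] v=[-3.7578]
Step 15: x=[4.3858] v=[-3.3778]
Step 16: x=[4.0937] v=[-2.9213]
Step 17: x=[3.8539] v=[-2.3985]
Step 18: x=[3.6718] v=[-1.8214]
Step 19: x=[3.5515] v=[-1.2030]
Step 20: x=[3.4958] v=[-0.5573]
Step 21: x=[3.5059] v=[0.1010]
First v>=0 after going negative at step 21, time=2.1000

Answer: 2.1000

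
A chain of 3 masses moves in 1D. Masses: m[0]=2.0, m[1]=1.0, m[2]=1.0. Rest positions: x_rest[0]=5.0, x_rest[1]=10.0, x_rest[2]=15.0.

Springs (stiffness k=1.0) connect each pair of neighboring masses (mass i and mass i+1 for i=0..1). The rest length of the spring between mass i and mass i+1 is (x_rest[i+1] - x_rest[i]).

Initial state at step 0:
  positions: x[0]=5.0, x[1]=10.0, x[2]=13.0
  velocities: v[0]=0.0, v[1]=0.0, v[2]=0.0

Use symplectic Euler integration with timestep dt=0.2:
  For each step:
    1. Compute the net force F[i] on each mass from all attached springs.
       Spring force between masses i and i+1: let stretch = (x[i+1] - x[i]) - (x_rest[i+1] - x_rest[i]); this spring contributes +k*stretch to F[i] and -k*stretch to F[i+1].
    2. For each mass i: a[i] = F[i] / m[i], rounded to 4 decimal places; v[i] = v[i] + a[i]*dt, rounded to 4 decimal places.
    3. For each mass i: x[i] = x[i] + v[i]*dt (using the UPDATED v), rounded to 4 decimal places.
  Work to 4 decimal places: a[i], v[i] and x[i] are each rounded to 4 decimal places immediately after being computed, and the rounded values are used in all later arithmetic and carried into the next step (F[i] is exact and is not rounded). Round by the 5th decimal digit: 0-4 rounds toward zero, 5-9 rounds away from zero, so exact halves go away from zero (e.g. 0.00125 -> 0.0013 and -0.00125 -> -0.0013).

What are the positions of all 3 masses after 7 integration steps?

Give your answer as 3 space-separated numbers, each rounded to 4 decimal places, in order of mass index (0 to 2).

Step 0: x=[5.0000 10.0000 13.0000] v=[0.0000 0.0000 0.0000]
Step 1: x=[5.0000 9.9200 13.0800] v=[0.0000 -0.4000 0.4000]
Step 2: x=[4.9984 9.7696 13.2336] v=[-0.0080 -0.7520 0.7680]
Step 3: x=[4.9922 9.5669 13.4486] v=[-0.0309 -1.0134 1.0752]
Step 4: x=[4.9775 9.3365 13.7084] v=[-0.0734 -1.1520 1.2989]
Step 5: x=[4.9500 9.1066 13.9933] v=[-0.1375 -1.1494 1.4245]
Step 6: x=[4.9056 8.9059 14.2827] v=[-0.2218 -1.0034 1.4472]
Step 7: x=[4.8412 8.7603 14.5571] v=[-0.3218 -0.7281 1.3718]

Answer: 4.8412 8.7603 14.5571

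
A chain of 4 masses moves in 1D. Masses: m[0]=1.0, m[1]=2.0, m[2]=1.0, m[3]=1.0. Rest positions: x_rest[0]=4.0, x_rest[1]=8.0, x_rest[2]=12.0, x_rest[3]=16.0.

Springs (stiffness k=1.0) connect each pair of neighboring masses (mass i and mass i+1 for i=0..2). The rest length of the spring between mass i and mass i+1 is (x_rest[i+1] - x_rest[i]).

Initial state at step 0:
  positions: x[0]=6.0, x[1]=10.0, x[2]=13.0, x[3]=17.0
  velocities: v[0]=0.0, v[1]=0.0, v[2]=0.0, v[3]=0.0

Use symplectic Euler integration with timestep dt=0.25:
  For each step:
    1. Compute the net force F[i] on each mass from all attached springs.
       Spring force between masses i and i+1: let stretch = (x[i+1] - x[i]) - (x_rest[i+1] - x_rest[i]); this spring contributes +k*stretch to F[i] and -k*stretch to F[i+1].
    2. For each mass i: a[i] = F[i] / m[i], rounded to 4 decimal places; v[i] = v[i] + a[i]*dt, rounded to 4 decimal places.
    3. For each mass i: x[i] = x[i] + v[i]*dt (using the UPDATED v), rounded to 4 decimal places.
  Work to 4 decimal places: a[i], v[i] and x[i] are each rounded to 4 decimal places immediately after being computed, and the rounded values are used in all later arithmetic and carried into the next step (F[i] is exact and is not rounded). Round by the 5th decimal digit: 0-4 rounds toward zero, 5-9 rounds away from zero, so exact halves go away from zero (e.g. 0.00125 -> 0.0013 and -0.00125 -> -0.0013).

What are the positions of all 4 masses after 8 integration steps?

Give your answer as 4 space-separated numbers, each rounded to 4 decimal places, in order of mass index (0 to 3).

Step 0: x=[6.0000 10.0000 13.0000 17.0000] v=[0.0000 0.0000 0.0000 0.0000]
Step 1: x=[6.0000 9.9688 13.0625 17.0000] v=[0.0000 -0.1250 0.2500 0.0000]
Step 2: x=[5.9981 9.9102 13.1778 17.0039] v=[-0.0078 -0.2344 0.4610 0.0156]
Step 3: x=[5.9907 9.8315 13.3280 17.0187] v=[-0.0298 -0.3150 0.6006 0.0591]
Step 4: x=[5.9733 9.7420 13.4903 17.0528] v=[-0.0696 -0.3581 0.6492 0.1364]
Step 5: x=[5.9415 9.6518 13.6410 17.1143] v=[-0.1274 -0.3607 0.6028 0.2458]
Step 6: x=[5.8916 9.5704 13.7595 17.2087] v=[-0.1998 -0.3258 0.4738 0.3775]
Step 7: x=[5.8216 9.5049 13.8317 17.3375] v=[-0.2801 -0.2620 0.2888 0.5152]
Step 8: x=[5.7318 9.4595 13.8526 17.4972] v=[-0.3593 -0.1816 0.0836 0.6388]

Answer: 5.7318 9.4595 13.8526 17.4972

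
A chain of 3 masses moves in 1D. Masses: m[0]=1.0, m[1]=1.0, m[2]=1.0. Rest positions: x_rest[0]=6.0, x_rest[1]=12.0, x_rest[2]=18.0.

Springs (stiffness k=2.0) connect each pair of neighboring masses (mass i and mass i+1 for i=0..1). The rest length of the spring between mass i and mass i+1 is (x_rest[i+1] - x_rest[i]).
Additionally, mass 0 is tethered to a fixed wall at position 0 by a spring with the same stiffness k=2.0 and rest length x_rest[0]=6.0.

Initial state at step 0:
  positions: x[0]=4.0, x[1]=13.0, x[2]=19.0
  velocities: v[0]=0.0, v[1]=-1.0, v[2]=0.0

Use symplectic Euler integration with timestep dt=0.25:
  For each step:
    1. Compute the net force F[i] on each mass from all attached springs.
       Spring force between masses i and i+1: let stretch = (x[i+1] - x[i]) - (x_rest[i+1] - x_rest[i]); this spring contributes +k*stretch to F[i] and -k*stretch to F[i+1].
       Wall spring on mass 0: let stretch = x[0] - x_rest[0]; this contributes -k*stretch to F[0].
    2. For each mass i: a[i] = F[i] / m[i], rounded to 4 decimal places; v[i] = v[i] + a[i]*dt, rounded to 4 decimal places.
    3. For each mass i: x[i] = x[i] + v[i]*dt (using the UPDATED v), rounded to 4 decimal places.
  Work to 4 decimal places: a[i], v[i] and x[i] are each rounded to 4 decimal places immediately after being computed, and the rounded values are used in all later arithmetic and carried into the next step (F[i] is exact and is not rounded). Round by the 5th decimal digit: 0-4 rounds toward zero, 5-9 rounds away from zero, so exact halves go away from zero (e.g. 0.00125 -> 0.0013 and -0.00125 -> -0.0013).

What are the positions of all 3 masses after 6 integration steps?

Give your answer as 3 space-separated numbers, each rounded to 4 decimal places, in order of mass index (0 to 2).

Step 0: x=[4.0000 13.0000 19.0000] v=[0.0000 -1.0000 0.0000]
Step 1: x=[4.6250 12.3750 19.0000] v=[2.5000 -2.5000 0.0000]
Step 2: x=[5.6406 11.6094 18.9219] v=[4.0625 -3.0625 -0.3125]
Step 3: x=[6.6973 11.0117 18.6797] v=[4.2266 -2.3907 -0.9688]
Step 4: x=[7.4561 10.8332 18.2290] v=[3.0352 -0.7139 -1.8028]
Step 5: x=[7.7050 11.1571 17.6038] v=[0.9957 1.2955 -2.5007]
Step 6: x=[7.4223 11.8553 16.9228] v=[-1.1308 2.7928 -2.7241]

Answer: 7.4223 11.8553 16.9228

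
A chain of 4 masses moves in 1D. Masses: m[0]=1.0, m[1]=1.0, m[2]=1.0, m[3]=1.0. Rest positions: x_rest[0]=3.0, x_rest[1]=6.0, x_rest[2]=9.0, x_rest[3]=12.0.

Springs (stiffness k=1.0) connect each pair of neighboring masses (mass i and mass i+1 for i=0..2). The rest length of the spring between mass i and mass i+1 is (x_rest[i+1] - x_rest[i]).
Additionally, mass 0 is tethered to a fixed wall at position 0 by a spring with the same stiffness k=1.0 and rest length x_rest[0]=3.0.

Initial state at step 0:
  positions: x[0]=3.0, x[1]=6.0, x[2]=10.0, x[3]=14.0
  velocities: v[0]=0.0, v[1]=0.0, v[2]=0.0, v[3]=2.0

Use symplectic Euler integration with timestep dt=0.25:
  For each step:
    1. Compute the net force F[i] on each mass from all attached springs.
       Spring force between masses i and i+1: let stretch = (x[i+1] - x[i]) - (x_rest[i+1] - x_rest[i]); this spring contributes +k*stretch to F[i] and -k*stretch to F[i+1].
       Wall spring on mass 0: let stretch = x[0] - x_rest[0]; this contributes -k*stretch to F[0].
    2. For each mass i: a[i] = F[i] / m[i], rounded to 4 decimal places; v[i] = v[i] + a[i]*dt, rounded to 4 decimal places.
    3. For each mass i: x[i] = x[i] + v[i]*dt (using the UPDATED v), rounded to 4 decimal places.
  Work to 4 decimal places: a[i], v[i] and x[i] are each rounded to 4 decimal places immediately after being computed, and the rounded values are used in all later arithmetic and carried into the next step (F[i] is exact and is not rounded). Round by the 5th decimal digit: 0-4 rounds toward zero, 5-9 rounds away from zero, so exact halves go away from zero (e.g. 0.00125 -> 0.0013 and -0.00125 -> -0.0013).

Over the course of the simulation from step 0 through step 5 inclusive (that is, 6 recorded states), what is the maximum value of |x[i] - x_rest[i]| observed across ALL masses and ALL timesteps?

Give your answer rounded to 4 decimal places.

Step 0: x=[3.0000 6.0000 10.0000 14.0000] v=[0.0000 0.0000 0.0000 2.0000]
Step 1: x=[3.0000 6.0625 10.0000 14.4375] v=[0.0000 0.2500 0.0000 1.7500]
Step 2: x=[3.0039 6.1797 10.0313 14.7852] v=[0.0156 0.4688 0.1250 1.3906]
Step 3: x=[3.0186 6.3392 10.1190 15.0232] v=[0.0586 0.6378 0.3506 0.9521]
Step 4: x=[3.0521 6.5274 10.2769 15.1422] v=[0.1341 0.7526 0.6317 0.4761]
Step 5: x=[3.1121 6.7327 10.5046 15.1447] v=[0.2399 0.8212 0.9107 0.0098]
Max displacement = 3.1447

Answer: 3.1447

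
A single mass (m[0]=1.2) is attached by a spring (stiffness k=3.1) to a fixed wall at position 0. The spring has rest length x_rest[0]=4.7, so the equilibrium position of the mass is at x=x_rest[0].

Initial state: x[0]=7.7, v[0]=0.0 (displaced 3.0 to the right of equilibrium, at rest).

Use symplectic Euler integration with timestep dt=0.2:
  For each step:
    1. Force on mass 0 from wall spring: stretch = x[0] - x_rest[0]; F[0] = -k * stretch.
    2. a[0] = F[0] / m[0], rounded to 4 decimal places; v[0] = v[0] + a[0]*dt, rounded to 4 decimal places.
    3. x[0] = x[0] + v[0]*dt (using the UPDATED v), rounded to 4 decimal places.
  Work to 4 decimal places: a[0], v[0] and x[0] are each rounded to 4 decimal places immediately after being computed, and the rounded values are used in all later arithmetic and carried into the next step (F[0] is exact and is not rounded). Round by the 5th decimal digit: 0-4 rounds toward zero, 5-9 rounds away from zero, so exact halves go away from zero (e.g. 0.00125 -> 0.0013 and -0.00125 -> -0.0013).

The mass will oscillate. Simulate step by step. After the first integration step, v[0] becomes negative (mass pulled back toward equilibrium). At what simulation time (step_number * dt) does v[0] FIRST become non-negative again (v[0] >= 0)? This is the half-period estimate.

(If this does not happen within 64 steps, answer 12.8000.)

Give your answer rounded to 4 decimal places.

Answer: 2.0000

Derivation:
Step 0: x=[7.7000] v=[0.0000]
Step 1: x=[7.3900] v=[-1.5500]
Step 2: x=[6.8020] v=[-2.9398]
Step 3: x=[5.9968] v=[-4.0258]
Step 4: x=[5.0576] v=[-4.6958]
Step 5: x=[4.0815] v=[-4.8806]
Step 6: x=[3.1693] v=[-4.5610]
Step 7: x=[2.4153] v=[-3.7701]
Step 8: x=[1.8974] v=[-2.5897]
Step 9: x=[1.6691] v=[-1.1417]
Step 10: x=[1.7540] v=[0.4243]
First v>=0 after going negative at step 10, time=2.0000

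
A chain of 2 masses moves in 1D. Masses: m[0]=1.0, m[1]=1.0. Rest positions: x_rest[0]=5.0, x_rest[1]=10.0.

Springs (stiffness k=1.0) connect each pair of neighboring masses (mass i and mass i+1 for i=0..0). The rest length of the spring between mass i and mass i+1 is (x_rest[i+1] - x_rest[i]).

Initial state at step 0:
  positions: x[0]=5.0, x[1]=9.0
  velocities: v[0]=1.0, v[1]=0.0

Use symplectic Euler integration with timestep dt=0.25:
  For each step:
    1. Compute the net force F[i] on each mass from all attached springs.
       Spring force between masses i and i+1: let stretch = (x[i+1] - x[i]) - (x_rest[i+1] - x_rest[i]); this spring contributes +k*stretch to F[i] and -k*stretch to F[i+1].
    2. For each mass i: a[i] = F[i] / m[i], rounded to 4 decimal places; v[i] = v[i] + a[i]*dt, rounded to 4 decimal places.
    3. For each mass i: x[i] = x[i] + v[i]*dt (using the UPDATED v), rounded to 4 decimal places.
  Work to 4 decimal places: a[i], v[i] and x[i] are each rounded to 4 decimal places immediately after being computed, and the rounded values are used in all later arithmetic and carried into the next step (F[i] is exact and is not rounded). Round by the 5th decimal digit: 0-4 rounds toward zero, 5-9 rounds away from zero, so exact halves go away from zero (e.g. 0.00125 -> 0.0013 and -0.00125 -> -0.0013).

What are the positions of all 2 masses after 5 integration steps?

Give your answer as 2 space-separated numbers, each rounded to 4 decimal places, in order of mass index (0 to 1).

Step 0: x=[5.0000 9.0000] v=[1.0000 0.0000]
Step 1: x=[5.1875 9.0625] v=[0.7500 0.2500]
Step 2: x=[5.3047 9.1953] v=[0.4688 0.5313]
Step 3: x=[5.3526 9.3975] v=[0.1915 0.8087]
Step 4: x=[5.3408 9.6594] v=[-0.0473 1.0475]
Step 5: x=[5.2864 9.9639] v=[-0.2177 1.2179]

Answer: 5.2864 9.9639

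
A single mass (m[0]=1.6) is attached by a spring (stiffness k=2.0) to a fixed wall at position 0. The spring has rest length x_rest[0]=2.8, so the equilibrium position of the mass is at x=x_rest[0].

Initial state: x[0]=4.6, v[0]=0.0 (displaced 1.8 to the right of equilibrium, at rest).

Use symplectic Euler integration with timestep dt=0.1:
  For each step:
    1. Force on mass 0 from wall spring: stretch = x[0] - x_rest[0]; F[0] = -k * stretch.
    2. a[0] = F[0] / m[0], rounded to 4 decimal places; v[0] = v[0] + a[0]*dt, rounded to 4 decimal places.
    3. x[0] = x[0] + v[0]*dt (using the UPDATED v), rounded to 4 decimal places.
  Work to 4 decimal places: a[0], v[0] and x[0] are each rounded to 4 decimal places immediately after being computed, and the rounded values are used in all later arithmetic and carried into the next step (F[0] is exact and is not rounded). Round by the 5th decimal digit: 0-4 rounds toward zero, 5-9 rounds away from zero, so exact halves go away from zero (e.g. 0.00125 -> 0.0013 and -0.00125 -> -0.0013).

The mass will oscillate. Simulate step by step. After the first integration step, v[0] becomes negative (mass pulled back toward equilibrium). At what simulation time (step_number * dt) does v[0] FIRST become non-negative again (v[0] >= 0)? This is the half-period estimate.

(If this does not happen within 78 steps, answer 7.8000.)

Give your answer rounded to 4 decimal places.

Step 0: x=[4.6000] v=[0.0000]
Step 1: x=[4.5775] v=[-0.2250]
Step 2: x=[4.5328] v=[-0.4472]
Step 3: x=[4.4664] v=[-0.6638]
Step 4: x=[4.3792] v=[-0.8721]
Step 5: x=[4.2723] v=[-1.0695]
Step 6: x=[4.1470] v=[-1.2535]
Step 7: x=[4.0048] v=[-1.4219]
Step 8: x=[3.8476] v=[-1.5725]
Step 9: x=[3.6773] v=[-1.7035]
Step 10: x=[3.4960] v=[-1.8132]
Step 11: x=[3.3060] v=[-1.9002]
Step 12: x=[3.1097] v=[-1.9635]
Step 13: x=[2.9095] v=[-2.0022]
Step 14: x=[2.7079] v=[-2.0159]
Step 15: x=[2.5075] v=[-2.0044]
Step 16: x=[2.3107] v=[-1.9678]
Step 17: x=[2.1200] v=[-1.9066]
Step 18: x=[1.9378] v=[-1.8216]
Step 19: x=[1.7664] v=[-1.7138]
Step 20: x=[1.6079] v=[-1.5846]
Step 21: x=[1.4643] v=[-1.4356]
Step 22: x=[1.3374] v=[-1.2686]
Step 23: x=[1.2288] v=[-1.0858]
Step 24: x=[1.1399] v=[-0.8894]
Step 25: x=[1.0717] v=[-0.6819]
Step 26: x=[1.0251] v=[-0.4659]
Step 27: x=[1.0007] v=[-0.2440]
Step 28: x=[0.9988] v=[-0.0191]
Step 29: x=[1.0194] v=[0.2061]
First v>=0 after going negative at step 29, time=2.9000

Answer: 2.9000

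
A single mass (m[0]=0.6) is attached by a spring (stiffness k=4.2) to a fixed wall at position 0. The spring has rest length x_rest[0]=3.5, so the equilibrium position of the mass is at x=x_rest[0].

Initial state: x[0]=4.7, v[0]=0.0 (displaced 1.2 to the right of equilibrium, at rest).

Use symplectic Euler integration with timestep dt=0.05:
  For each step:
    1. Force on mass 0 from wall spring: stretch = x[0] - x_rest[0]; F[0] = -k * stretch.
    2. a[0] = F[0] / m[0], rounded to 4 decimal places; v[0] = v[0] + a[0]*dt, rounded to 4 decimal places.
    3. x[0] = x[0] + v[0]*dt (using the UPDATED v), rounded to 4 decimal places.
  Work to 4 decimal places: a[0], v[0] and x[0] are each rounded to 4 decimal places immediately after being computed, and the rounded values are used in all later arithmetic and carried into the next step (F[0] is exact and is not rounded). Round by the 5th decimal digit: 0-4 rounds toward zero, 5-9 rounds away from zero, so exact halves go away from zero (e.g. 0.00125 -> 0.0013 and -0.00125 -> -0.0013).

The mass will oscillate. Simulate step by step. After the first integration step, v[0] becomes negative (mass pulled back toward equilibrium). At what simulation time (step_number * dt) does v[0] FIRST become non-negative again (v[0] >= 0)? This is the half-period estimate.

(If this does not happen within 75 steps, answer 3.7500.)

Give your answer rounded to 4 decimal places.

Step 0: x=[4.7000] v=[0.0000]
Step 1: x=[4.6790] v=[-0.4200]
Step 2: x=[4.6374] v=[-0.8327]
Step 3: x=[4.5759] v=[-1.2308]
Step 4: x=[4.4955] v=[-1.6074]
Step 5: x=[4.3977] v=[-1.9558]
Step 6: x=[4.2842] v=[-2.2700]
Step 7: x=[4.1570] v=[-2.5445]
Step 8: x=[4.0183] v=[-2.7745]
Step 9: x=[3.8705] v=[-2.9559]
Step 10: x=[3.7162] v=[-3.0856]
Step 11: x=[3.5581] v=[-3.1613]
Step 12: x=[3.3990] v=[-3.1816]
Step 13: x=[3.2417] v=[-3.1463]
Step 14: x=[3.0889] v=[-3.0559]
Step 15: x=[2.9433] v=[-2.9120]
Step 16: x=[2.8074] v=[-2.7172]
Step 17: x=[2.6837] v=[-2.4748]
Step 18: x=[2.5742] v=[-2.1891]
Step 19: x=[2.4809] v=[-1.8651]
Step 20: x=[2.4055] v=[-1.5084]
Step 21: x=[2.3492] v=[-1.1253]
Step 22: x=[2.3131] v=[-0.7225]
Step 23: x=[2.2977] v=[-0.3071]
Step 24: x=[2.3034] v=[0.1137]
First v>=0 after going negative at step 24, time=1.2000

Answer: 1.2000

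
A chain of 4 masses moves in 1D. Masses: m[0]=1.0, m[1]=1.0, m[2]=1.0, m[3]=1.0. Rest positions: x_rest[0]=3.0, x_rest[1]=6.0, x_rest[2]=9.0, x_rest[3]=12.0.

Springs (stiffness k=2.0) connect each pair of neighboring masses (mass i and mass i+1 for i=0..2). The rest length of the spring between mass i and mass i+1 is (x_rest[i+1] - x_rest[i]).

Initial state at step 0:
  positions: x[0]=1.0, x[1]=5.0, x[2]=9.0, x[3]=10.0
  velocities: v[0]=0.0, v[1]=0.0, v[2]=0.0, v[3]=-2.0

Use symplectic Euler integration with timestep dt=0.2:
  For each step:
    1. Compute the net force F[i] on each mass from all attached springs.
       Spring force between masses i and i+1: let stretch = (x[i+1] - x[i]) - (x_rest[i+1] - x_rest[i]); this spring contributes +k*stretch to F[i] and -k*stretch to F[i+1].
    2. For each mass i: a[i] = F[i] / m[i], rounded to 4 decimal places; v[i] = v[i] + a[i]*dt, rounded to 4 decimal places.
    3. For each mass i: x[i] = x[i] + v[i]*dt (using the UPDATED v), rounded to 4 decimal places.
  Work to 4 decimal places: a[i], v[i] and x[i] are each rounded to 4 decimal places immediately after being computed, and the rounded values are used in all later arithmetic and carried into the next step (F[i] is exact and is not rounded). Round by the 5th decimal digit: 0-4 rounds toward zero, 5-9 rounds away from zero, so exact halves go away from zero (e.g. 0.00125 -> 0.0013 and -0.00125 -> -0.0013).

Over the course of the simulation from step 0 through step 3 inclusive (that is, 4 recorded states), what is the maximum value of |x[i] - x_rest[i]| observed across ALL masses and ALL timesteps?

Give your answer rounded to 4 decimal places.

Step 0: x=[1.0000 5.0000 9.0000 10.0000] v=[0.0000 0.0000 0.0000 -2.0000]
Step 1: x=[1.0800 5.0000 8.7600 9.7600] v=[0.4000 0.0000 -1.2000 -1.2000]
Step 2: x=[1.2336 4.9872 8.2992 9.6800] v=[0.7680 -0.0640 -2.3040 -0.4000]
Step 3: x=[1.4475 4.9391 7.6839 9.7295] v=[1.0694 -0.2406 -3.0765 0.2477]
Max displacement = 2.3200

Answer: 2.3200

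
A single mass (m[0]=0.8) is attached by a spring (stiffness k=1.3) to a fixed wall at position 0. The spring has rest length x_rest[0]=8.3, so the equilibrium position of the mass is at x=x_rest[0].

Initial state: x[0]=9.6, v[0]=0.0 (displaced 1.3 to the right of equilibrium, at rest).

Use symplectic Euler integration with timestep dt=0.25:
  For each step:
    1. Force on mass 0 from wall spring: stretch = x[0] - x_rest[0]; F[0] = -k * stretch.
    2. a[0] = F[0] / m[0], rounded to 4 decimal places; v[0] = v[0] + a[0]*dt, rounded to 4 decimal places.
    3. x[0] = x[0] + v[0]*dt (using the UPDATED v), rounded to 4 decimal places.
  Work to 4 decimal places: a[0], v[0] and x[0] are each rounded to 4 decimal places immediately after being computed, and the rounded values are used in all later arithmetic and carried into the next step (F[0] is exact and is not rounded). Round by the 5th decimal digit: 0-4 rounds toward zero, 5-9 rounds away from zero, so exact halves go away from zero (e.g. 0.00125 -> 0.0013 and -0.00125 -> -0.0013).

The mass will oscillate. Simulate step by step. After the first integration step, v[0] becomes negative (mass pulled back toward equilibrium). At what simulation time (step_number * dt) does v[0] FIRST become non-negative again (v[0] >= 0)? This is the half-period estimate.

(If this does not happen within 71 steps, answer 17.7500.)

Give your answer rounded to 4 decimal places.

Step 0: x=[9.6000] v=[0.0000]
Step 1: x=[9.4680] v=[-0.5281]
Step 2: x=[9.2174] v=[-1.0026]
Step 3: x=[8.8736] v=[-1.3753]
Step 4: x=[8.4715] v=[-1.6083]
Step 5: x=[8.0520] v=[-1.6780]
Step 6: x=[7.6577] v=[-1.5773]
Step 7: x=[7.3286] v=[-1.3164]
Step 8: x=[7.0982] v=[-0.9218]
Step 9: x=[6.9898] v=[-0.4336]
Step 10: x=[7.0145] v=[0.0987]
First v>=0 after going negative at step 10, time=2.5000

Answer: 2.5000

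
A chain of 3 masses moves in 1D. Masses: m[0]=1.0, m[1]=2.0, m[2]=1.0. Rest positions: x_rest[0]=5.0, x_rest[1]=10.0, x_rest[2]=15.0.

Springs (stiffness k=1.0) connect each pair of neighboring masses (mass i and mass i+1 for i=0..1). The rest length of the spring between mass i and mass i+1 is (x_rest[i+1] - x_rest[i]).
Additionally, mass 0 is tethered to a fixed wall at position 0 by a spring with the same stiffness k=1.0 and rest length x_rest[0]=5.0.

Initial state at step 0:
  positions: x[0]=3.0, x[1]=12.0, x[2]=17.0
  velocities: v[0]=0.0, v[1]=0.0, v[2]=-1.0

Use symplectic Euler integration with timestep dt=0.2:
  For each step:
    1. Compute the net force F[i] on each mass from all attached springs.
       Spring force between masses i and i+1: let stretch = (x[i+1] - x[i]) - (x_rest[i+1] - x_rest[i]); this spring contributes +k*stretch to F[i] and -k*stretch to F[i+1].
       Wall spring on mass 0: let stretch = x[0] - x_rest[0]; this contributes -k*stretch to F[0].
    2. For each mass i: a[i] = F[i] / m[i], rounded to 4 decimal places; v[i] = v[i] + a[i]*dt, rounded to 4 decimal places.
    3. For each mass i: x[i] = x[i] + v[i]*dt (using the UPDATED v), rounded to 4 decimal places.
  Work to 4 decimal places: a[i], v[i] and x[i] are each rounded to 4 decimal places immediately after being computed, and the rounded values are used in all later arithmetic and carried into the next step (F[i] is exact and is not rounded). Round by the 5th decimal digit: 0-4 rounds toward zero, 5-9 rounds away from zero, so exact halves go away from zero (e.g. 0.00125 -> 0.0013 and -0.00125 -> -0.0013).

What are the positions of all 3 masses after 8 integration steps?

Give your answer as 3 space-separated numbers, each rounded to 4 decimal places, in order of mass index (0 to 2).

Answer: 7.7846 10.1918 15.4723

Derivation:
Step 0: x=[3.0000 12.0000 17.0000] v=[0.0000 0.0000 -1.0000]
Step 1: x=[3.2400 11.9200 16.8000] v=[1.2000 -0.4000 -1.0000]
Step 2: x=[3.6976 11.7640 16.6048] v=[2.2880 -0.7800 -0.9760]
Step 3: x=[4.3300 11.5435 16.4160] v=[3.1618 -1.1026 -0.9442]
Step 4: x=[5.0777 11.2762 16.2323] v=[3.7385 -1.3367 -0.9187]
Step 5: x=[5.8702 10.9840 16.0503] v=[3.9627 -1.4609 -0.9099]
Step 6: x=[6.6325 10.6909 15.8657] v=[3.8114 -1.4657 -0.9232]
Step 7: x=[7.2918 10.4201 15.6741] v=[3.2966 -1.3541 -0.9582]
Step 8: x=[7.7846 10.1918 15.4723] v=[2.4639 -1.1415 -1.0090]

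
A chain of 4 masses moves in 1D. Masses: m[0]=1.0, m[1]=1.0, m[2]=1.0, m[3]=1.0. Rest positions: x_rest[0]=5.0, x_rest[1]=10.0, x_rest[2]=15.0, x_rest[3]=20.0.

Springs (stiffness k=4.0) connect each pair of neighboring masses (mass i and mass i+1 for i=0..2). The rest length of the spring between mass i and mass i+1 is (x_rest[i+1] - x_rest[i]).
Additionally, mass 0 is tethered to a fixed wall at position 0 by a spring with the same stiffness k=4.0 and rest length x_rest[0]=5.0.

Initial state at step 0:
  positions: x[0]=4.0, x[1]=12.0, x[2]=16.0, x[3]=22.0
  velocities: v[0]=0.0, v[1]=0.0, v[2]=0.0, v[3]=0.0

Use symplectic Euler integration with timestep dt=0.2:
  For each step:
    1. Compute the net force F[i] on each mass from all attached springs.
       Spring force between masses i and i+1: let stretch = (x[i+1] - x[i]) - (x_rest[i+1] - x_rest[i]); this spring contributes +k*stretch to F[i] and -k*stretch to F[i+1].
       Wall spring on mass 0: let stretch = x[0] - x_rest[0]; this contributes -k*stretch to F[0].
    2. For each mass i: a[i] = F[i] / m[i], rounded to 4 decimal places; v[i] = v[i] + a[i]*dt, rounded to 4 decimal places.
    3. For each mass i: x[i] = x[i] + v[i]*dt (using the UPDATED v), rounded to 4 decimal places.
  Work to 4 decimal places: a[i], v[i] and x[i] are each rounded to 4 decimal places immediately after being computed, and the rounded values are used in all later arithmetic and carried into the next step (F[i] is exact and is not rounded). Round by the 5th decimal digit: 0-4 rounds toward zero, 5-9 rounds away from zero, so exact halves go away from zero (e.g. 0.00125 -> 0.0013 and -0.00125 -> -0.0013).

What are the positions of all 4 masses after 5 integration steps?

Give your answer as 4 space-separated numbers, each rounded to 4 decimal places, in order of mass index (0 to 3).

Step 0: x=[4.0000 12.0000 16.0000 22.0000] v=[0.0000 0.0000 0.0000 0.0000]
Step 1: x=[4.6400 11.3600 16.3200 21.8400] v=[3.2000 -3.2000 1.6000 -0.8000]
Step 2: x=[5.6128 10.4384 16.7296 21.5968] v=[4.8640 -4.6080 2.0480 -1.2160]
Step 3: x=[6.4596 9.7513 16.9114 21.3748] v=[4.2342 -3.4355 0.9088 -1.1098]
Step 4: x=[6.7996 9.6831 16.6617 21.2387] v=[1.6999 -0.3408 -1.2486 -0.6805]
Step 5: x=[6.5130 10.2702 16.0277 21.1703] v=[-1.4330 2.9353 -3.1699 -0.3421]

Answer: 6.5130 10.2702 16.0277 21.1703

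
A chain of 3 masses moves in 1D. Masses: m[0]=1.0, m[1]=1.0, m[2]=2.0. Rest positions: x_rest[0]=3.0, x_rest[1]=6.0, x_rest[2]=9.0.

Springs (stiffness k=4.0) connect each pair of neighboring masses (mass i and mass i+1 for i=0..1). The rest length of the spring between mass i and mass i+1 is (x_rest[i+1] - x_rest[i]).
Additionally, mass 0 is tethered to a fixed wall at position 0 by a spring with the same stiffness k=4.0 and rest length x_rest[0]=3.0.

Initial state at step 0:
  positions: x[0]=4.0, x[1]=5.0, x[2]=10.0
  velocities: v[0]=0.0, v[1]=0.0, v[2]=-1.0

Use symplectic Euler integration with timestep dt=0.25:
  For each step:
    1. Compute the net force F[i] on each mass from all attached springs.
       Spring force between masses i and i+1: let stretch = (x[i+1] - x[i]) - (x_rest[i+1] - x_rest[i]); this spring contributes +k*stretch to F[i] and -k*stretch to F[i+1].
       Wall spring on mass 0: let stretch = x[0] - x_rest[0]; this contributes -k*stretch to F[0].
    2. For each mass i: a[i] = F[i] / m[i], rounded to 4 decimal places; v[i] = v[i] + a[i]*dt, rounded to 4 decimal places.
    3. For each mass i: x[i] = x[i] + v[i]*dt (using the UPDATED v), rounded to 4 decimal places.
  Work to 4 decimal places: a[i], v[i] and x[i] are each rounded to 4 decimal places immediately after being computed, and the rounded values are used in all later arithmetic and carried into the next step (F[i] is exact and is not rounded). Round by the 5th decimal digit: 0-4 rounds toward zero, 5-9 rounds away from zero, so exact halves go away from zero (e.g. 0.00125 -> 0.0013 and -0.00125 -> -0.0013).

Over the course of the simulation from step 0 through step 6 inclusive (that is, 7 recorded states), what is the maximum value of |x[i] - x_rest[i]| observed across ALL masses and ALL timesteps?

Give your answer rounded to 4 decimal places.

Step 0: x=[4.0000 5.0000 10.0000] v=[0.0000 0.0000 -1.0000]
Step 1: x=[3.2500 6.0000 9.5000] v=[-3.0000 4.0000 -2.0000]
Step 2: x=[2.3750 7.1875 8.9375] v=[-3.5000 4.7500 -2.2500]
Step 3: x=[2.1094 7.6094 8.5313] v=[-1.0625 1.6875 -1.6250]
Step 4: x=[2.6914 6.8868 8.3848] v=[2.3281 -2.8906 -0.5860]
Step 5: x=[3.6494 5.4898 8.4261] v=[3.8321 -5.5880 0.1650]
Step 6: x=[4.1552 4.3668 8.4753] v=[2.0231 -4.4921 0.1969]
Max displacement = 1.6332

Answer: 1.6332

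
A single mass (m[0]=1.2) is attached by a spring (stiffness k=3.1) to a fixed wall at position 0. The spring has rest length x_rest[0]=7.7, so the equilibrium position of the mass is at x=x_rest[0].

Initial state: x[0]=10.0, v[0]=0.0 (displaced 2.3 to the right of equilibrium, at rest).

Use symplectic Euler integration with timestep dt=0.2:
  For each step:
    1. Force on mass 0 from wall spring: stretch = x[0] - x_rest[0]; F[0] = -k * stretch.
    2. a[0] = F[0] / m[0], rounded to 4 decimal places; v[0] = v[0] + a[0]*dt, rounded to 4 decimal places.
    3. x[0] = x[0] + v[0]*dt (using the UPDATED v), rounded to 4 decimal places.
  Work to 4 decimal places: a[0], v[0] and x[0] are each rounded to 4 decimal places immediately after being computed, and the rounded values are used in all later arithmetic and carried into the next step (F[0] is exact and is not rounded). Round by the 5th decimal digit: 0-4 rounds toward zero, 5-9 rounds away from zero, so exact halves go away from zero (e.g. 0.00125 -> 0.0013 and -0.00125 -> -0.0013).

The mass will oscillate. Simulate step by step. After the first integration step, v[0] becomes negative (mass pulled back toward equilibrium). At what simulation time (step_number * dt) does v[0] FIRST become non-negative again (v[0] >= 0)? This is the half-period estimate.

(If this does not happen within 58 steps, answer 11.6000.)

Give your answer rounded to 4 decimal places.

Step 0: x=[10.0000] v=[0.0000]
Step 1: x=[9.7623] v=[-1.1883]
Step 2: x=[9.3115] v=[-2.2538]
Step 3: x=[8.6942] v=[-3.0864]
Step 4: x=[7.9742] v=[-3.6001]
Step 5: x=[7.2258] v=[-3.7418]
Step 6: x=[6.5264] v=[-3.4968]
Step 7: x=[5.9483] v=[-2.8904]
Step 8: x=[5.5512] v=[-1.9854]
Step 9: x=[5.3762] v=[-0.8752]
Step 10: x=[5.4413] v=[0.3254]
First v>=0 after going negative at step 10, time=2.0000

Answer: 2.0000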